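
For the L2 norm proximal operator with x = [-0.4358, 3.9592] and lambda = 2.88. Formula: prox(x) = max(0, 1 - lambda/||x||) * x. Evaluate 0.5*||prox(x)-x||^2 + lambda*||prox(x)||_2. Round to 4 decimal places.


Step 1: Compute ||x||.
||x|| = 3.9831
Step 2: Compute scaling factor.
scale = max(0, 1 - 2.88/3.9831) = 0.2769
Step 3: prox(x) = [-0.1207, 1.0965]
||prox(x)|| = 1.1031
Step 4: Proximal objective.
0.5*||prox-x||^2 = 4.1472
lambda*||prox|| = 3.1769
Total = 7.3242


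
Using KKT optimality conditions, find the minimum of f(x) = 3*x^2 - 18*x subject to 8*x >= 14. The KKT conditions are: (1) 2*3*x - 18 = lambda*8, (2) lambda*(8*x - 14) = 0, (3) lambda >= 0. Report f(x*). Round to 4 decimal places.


Step 1: Try lambda = 0 (constraint inactive).
Stationarity: 2*3*x - 18 = 0
x* = 18/(2*3) = 3.0
Check constraint: 8*3.0 = 24.0 >= 14 -- satisfied.
Step 2: Compute optimal value.
f(x*) = 3*3.0^2 - 18*3.0 = -27.0


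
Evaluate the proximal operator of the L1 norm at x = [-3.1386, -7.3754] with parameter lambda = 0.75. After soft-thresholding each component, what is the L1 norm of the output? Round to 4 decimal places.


Soft-thresholding with lambda = 0.75:
prox(-3.1386) = sign(-3.1386)*max(|-3.1386| - 0.75, 0) = -2.3886
prox(-7.3754) = sign(-7.3754)*max(|-7.3754| - 0.75, 0) = -6.6254
prox(x) = [-2.3886, -6.6254]
||prox(x)||_1 = 2.3886 + 6.6254 = 9.014


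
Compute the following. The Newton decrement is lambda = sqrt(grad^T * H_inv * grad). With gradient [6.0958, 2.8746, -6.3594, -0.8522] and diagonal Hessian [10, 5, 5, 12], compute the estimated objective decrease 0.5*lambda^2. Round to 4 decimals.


Step 1: H is diagonal, so H^(-1) * g = [0.6096, 0.5749, -1.2719, -0.071].
Step 2: g^T H^(-1) g = sum_i g_i^2 / H_ii
  = (6.0958)^2/10 + (2.8746)^2/5 + (-6.3594)^2/5 + (-0.8522)^2/12
  = 3.7159 + 1.6527 + 8.0884 + 0.0605 = 13.5175
Step 3: Objective decrease = 0.5 * g^T H^(-1) g = 6.7587


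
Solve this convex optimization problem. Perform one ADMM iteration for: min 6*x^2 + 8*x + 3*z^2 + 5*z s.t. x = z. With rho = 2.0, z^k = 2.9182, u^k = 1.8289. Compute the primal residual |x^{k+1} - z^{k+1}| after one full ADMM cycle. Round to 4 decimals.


ADMM iteration with rho = 2.0, z^k = 2.9182, u^k = 1.8289
Step 1: x-update.
Minimize 6*x^2 + 8*x + (2.0/2)*(x - 2.9182 + 1.8289)^2
FOC: (2*6 + 2.0)*x = -8 + 2.0*(2.9182 - 1.8289)
x^{k+1} = -0.4158
Step 2: z-update.
Minimize 3*z^2 + 5*z + (2.0/2)*(-0.4158 - z + 1.8289)^2
FOC: (2*3 + 2.0)*z = -5 + 2.0*(-0.4158 + 1.8289)
z^{k+1} = -0.2717
Step 3: u-update.
u^{k+1} = 1.8289 - 0.4158 + 0.2717 = 1.6848
Step 4: Primal residual = |-0.4158 + 0.2717| = 0.1441


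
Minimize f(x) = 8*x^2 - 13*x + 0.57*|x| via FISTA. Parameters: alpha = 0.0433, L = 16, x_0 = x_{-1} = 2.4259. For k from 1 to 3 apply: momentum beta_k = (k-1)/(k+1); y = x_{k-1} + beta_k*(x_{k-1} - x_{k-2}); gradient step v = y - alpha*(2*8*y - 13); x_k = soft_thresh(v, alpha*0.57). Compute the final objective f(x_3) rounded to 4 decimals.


FISTA on f(x) = 8*x^2 - 13*x + 0.57*|x|
L = 16, alpha = 0.0433
Iteration 1: beta = 0.0, y = 2.4259 + 0.0*(2.4259 - 2.4259) = 2.4259
  grad(y) = 25.8144, v = y - alpha*grad = 1.3081
  prox(v) = soft_thresh(1.3081, 0.0247) = 1.2835
Iteration 2: beta = 0.3333, y = 1.2835 + 0.3333*(1.2835 - 2.4259) = 0.9026
  grad(y) = 1.4423, v = y - alpha*grad = 0.8402
  prox(v) = soft_thresh(0.8402, 0.0247) = 0.8155
Iteration 3: beta = 0.5, y = 0.8155 + 0.5*(0.8155 - 1.2835) = 0.5815
  grad(y) = -3.6954, v = y - alpha*grad = 0.7415
  prox(v) = soft_thresh(0.7415, 0.0247) = 0.7169
f(x_3) = 8*0.7169^2 - 13*0.7169 + 0.57*|0.7169| = -4.7995


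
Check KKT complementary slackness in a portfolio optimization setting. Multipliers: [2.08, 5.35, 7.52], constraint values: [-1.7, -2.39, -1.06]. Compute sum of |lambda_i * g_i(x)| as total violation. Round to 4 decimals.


KKT complementary slackness check:
lambda_1 * g_1 = 2.08 * -1.7 = -3.536
lambda_2 * g_2 = 5.35 * -2.39 = -12.7865
lambda_3 * g_3 = 7.52 * -1.06 = -7.9712
Total violation = 3.536 + 12.7865 + 7.9712 = 24.2937


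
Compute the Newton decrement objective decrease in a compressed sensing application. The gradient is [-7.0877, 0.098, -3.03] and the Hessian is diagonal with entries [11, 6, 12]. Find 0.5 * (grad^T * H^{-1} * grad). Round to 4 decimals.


Step 1: H is diagonal, so H^(-1) * g = [-0.6443, 0.0163, -0.2525].
Step 2: g^T H^(-1) g = sum_i g_i^2 / H_ii
  = (-7.0877)^2/11 + (0.098)^2/6 + (-3.03)^2/12
  = 4.5669 + 0.0016 + 0.7651 = 5.3335
Step 3: Objective decrease = 0.5 * g^T H^(-1) g = 2.6668


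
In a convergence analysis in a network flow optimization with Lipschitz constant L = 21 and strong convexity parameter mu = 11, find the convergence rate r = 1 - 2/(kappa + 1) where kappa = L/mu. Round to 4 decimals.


Step 1: Compute the condition number.
kappa = L/mu = 21/11 = 1.9091
Step 2: Compute the convergence rate.
r = 1 - 2/(kappa + 1) = 1 - 2*mu/(L + mu) = (L - mu)/(L + mu) = 10/32 = 0.3125


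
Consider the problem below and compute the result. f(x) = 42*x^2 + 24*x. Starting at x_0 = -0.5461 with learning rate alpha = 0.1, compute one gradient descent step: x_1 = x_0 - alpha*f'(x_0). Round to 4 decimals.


We compute the gradient at x_0 and apply the update.
f'(x) = 84*x + 24
f'(-0.5461) = 84*-0.5461 + 24 = -21.8724
x_1 = -0.5461 - 0.1*-21.8724 = 1.6411


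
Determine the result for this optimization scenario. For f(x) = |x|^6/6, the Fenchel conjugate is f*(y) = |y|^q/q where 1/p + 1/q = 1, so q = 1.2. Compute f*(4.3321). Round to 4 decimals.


The conjugate exponent q satisfies 1/p + 1/q = 1.
p = 6, so q = 6/(6 - 1) = 1.2
|y|^q = 4.3321^1.2 = 5.8082
f*(4.3321) = 5.8082 / 1.2 = 4.8401


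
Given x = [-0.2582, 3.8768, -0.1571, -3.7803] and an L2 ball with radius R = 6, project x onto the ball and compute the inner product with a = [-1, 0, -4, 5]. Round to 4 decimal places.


Step 1: Compute ||x|| (intermediates to 6 decimals).
||x|| = sqrt((-0.2582)^2 + 3.8768^2 + (-0.1571)^2 + (-3.7803)^2) = 5.423246
Step 2: Project.
Since ||x|| <= R, proj = x (no scaling needed).
proj(x) = [-0.2582, 3.8768, -0.1571, -3.7803]
Step 3: Dot product.
a^T * proj(x) = -1*(-0.2582) + 0*3.8768 - 4*(-0.1571) + 5*(-3.7803) = -18.0149


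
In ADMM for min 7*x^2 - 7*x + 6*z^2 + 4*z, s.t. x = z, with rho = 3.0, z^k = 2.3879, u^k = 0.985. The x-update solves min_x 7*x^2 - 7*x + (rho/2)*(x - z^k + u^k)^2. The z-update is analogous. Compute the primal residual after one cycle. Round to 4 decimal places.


ADMM iteration with rho = 3.0, z^k = 2.3879, u^k = 0.985
Step 1: x-update.
Minimize 7*x^2 - 7*x + (3.0/2)*(x - 2.3879 + 0.985)^2
FOC: (2*7 + 3.0)*x = 7 + 3.0*(2.3879 - 0.985)
x^{k+1} = 0.6593
Step 2: z-update.
Minimize 6*z^2 + 4*z + (3.0/2)*(0.6593 - z + 0.985)^2
FOC: (2*6 + 3.0)*z = -4 + 3.0*(0.6593 + 0.985)
z^{k+1} = 0.0622
Step 3: u-update.
u^{k+1} = 0.985 + 0.6593 - 0.0622 = 1.5821
Step 4: Primal residual = |0.6593 - 0.0622| = 0.5971


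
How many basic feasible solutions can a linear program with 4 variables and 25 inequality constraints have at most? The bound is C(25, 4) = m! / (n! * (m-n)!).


Each vertex corresponds to some choice of n active constraints out of m, so the number of vertices is at most C(m, n) = m! / (n!(m-n)!).
m = 25, n = 4
Numerator: 25 * 24 * 23 * 22
Denominator: 4! = 24
C(25, 4) = 12650


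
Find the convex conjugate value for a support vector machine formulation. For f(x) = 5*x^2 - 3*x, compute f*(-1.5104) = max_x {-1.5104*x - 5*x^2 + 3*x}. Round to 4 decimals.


f*(y) = sup_x {y*x - a*x^2 - b*x} = sup_x {(y-b)*x - a*x^2}
FOC: (y - b) - 2a*x = 0 => x* = (y - b)/(2a)
x* = (-1.5104 + 3)/(2*5) = 0.149
f*(-1.5104) = (y-b)^2/(4a) = (-1.5104 + 3)^2/(4*5)
= 2.2189/20 = 0.1109


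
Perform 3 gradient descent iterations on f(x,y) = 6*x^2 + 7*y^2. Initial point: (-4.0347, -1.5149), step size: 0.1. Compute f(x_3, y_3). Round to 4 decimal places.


Gradient descent on f(x,y) = 6*x^2 + 7*y^2.
Starting point: (-4.0347, -1.5149), alpha = 0.1
Step 1: grad_x = 2*6*-4.0347 = -48.4164, grad_y = 2*7*-1.5149 = -21.2086
  x_1 = -4.0347 - 0.1*-48.4164 = 0.8069
  y_1 = -1.5149 - 0.1*-21.2086 = 0.606
Step 2: grad_x = 2*6*0.8069 = 9.6833, grad_y = 2*7*0.606 = 8.4834
  x_2 = 0.8069 - 0.1*9.6833 = -0.1614
  y_2 = 0.606 - 0.1*8.4834 = -0.2424
Step 3: grad_x = 2*6*-0.1614 = -1.9367, grad_y = 2*7*-0.2424 = -3.3934
  x_3 = -0.1614 - 0.1*-1.9367 = 0.0323
  y_3 = -0.2424 - 0.1*-3.3934 = 0.097
f(0.0323, 0.097) = 6*0.0323^2 + 7*0.097^2 = 0.0721


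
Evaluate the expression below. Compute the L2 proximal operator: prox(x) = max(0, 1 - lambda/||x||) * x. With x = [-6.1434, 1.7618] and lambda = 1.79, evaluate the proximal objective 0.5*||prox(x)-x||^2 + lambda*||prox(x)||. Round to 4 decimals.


Step 1: Compute ||x||.
||x|| = 6.391
Step 2: Compute scaling factor.
scale = max(0, 1 - 1.79/6.391) = 0.7199
Step 3: prox(x) = [-4.4228, 1.2684]
||prox(x)|| = 4.601
Step 4: Proximal objective.
0.5*||prox-x||^2 = 1.6021
lambda*||prox|| = 8.2358
Total = 9.8379


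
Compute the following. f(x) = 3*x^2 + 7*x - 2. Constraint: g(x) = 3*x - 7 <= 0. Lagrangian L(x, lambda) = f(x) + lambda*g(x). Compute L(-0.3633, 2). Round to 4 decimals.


Step 1: Evaluate f(x).
f(-0.3633) = 3*(-0.3633)^2 + 7*(-0.3633) - 2 = -4.1471
Step 2: Evaluate g(x).
g(-0.3633) = 3*-0.3633 - 7 = -8.0899
Step 3: Compute Lagrangian.
L = -4.1471 + 2*-8.0899 = -20.3269


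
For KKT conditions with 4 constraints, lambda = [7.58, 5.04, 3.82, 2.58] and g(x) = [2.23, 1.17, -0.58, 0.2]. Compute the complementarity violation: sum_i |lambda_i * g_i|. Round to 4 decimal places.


KKT complementary slackness check:
lambda_1 * g_1 = 7.58 * 2.23 = 16.9034
lambda_2 * g_2 = 5.04 * 1.17 = 5.8968
lambda_3 * g_3 = 3.82 * -0.58 = -2.2156
lambda_4 * g_4 = 2.58 * 0.2 = 0.516
Total violation = 16.9034 + 5.8968 + 2.2156 + 0.516 = 25.5318


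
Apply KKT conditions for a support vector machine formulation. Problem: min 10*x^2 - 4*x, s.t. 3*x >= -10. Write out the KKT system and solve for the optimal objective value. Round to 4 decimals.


Step 1: Try lambda = 0 (constraint inactive).
Stationarity: 2*10*x - 4 = 0
x* = 4/(2*10) = 0.2
Check constraint: 3*0.2 = 0.6 >= -10 -- satisfied.
Step 2: Compute optimal value.
f(x*) = 10*0.2^2 - 4*0.2 = -0.4


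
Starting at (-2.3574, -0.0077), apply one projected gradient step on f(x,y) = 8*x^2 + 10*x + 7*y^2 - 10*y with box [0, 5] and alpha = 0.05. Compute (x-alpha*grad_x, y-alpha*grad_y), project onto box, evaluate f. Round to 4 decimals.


Step 1: Compute gradient at (-2.3574, -0.0077).
grad_x = 2*8*-2.3574 + 10 = -27.7184
grad_y = 2*7*-0.0077 - 10 = -10.1078
Step 2: Gradient step.
x_raw = -2.3574 - 0.05*-27.7184 = -0.9715
y_raw = -0.0077 - 0.05*-10.1078 = 0.4977
Step 3: Project onto [0, 5].
x_proj = clip(-0.9715) = 0.0
y_proj = clip(0.4977) = 0.4977
Step 4: Evaluate f.
f(0.0, 0.4977) = -3.243


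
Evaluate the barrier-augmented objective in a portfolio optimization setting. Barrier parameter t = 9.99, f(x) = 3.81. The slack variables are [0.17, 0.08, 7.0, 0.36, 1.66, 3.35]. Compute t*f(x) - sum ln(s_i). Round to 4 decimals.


Step 1: Compute log-barrier.
ln values: [-1.772, -2.5257, 1.9459, -1.0217, 0.5068, 1.209]
phi = -(-1.772 - 2.5257 + 1.9459 - 1.0217 + 0.5068 + 1.209) = 1.6576
Step 2: Compute augmented objective.
t*f(x) = 9.99*3.81 = 38.0619
Total = 38.0619 + 1.6576 = 39.7195


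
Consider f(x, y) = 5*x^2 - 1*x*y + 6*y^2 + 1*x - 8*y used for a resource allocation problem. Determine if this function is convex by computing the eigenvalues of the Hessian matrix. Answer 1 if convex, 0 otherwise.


The Hessian of f(x,y) = 5*x^2 - 1*x*y + 6*y^2 + 1*x - 8*y is:
H = [[10, -1], [-1, 12]]
Trace = 10 + 12 = 22
Determinant = 10*12 - (-1)^2 = 119
Discriminant = (22)^2 - 4*119 = 8.0
Eigenvalues: lambda_1 = 9.5858, lambda_2 = 12.4142
The function is convex.

1


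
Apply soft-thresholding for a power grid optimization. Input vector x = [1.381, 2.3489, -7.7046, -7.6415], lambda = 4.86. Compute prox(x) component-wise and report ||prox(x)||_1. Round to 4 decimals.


Soft-thresholding with lambda = 4.86:
prox(1.381) = sign(1.381)*max(|1.381| - 4.86, 0) = 0.0
prox(2.3489) = sign(2.3489)*max(|2.3489| - 4.86, 0) = 0.0
prox(-7.7046) = sign(-7.7046)*max(|-7.7046| - 4.86, 0) = -2.8446
prox(-7.6415) = sign(-7.6415)*max(|-7.6415| - 4.86, 0) = -2.7815
prox(x) = [0.0, 0.0, -2.8446, -2.7815]
||prox(x)||_1 = 0.0 + 0.0 + 2.8446 + 2.7815 = 5.6261


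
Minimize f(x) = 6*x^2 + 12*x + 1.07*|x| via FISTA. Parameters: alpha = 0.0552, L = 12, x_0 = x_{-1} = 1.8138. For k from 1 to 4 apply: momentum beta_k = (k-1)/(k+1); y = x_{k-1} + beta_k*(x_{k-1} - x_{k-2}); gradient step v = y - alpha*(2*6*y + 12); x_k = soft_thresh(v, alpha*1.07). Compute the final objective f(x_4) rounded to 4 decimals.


FISTA on f(x) = 6*x^2 + 12*x + 1.07*|x|
L = 12, alpha = 0.0552
Iteration 1: beta = 0.0, y = 1.8138 + 0.0*(1.8138 - 1.8138) = 1.8138
  grad(y) = 33.7656, v = y - alpha*grad = -0.0501
  prox(v) = soft_thresh(-0.0501, 0.0591) = 0.0
Iteration 2: beta = 0.3333, y = 0.0 + 0.3333*(0.0 - 1.8138) = -0.6046
  grad(y) = 4.7448, v = y - alpha*grad = -0.8665
  prox(v) = soft_thresh(-0.8665, 0.0591) = -0.8074
Iteration 3: beta = 0.5, y = -0.8074 + 0.5*(-0.8074 - 0.0) = -1.2112
  grad(y) = -2.5341, v = y - alpha*grad = -1.0713
  prox(v) = soft_thresh(-1.0713, 0.0591) = -1.0122
Iteration 4: beta = 0.6, y = -1.0122 + 0.6*(-1.0122 + 0.8074) = -1.1351
  grad(y) = -1.6211, v = y - alpha*grad = -1.0456
  prox(v) = soft_thresh(-1.0456, 0.0591) = -0.9865
f(x_4) = 6*(-0.9865)^2 + 12*(-0.9865) + 1.07*|-0.9865| = -4.9433


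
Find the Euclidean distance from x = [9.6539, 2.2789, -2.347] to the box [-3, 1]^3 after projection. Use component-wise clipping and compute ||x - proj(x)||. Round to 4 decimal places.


Project each component onto [-3, 1].
clip(9.6539) = 1.0, clip(2.2789) = 1.0, clip(-2.347) = -2.347
Projection = [1.0, 1.0, -2.347]
Squared diffs: [74.89, 1.6356, 0.0]
Distance = sqrt(76.5256) = 8.7479


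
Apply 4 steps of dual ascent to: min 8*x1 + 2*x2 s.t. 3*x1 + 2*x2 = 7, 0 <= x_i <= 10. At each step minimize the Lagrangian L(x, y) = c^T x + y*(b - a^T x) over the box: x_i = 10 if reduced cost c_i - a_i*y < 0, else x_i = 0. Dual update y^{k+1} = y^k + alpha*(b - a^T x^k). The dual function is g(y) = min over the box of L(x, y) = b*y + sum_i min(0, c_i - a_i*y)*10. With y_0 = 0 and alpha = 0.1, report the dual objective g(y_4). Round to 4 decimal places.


Dual ascent for LP: min 8*x1 + 2*x2, 3*x1 + 2*x2 = 7, 0 <= x_i <= 10
Step 1: y^k = 0.0, reduced costs: (8.0, 2.0)
  x^k = (0.0, 0.0), subgradient = b - a^T x = 7.0
  y^{k+1} = 0.0 + 0.1*7.0 = 0.7
Step 2: y^k = 0.7, reduced costs: (5.9, 0.6)
  x^k = (0.0, 0.0), subgradient = b - a^T x = 7.0
  y^{k+1} = 0.7 + 0.1*7.0 = 1.4
Step 3: y^k = 1.4, reduced costs: (3.8, -0.8)
  x^k = (0.0, 10.0), subgradient = b - a^T x = -13.0
  y^{k+1} = 1.4 + 0.1*-13.0 = 0.1
Step 4: y^k = 0.1, reduced costs: (7.7, 1.8)
  x^k = (0.0, 0.0), subgradient = b - a^T x = 7.0
  y^{k+1} = 0.1 + 0.1*7.0 = 0.8
Dual objective at y_4 = 0.8: reduced costs (5.6, 0.4), box minimizer x = (0.0, 0.0)
g(y_4) = b*y + (c1 - a1*y)*x1 + (c2 - a2*y)*x2 = 7*0.8 + 5.6*0.0 + 0.4*0.0 = 5.6 + 0.0 + 0.0 = 5.6


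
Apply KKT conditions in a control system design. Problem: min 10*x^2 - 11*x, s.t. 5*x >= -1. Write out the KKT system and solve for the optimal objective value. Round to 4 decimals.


Step 1: Try lambda = 0 (constraint inactive).
Stationarity: 2*10*x - 11 = 0
x* = 11/(2*10) = 0.55
Check constraint: 5*0.55 = 2.75 >= -1 -- satisfied.
Step 2: Compute optimal value.
f(x*) = 10*0.55^2 - 11*0.55 = -3.025


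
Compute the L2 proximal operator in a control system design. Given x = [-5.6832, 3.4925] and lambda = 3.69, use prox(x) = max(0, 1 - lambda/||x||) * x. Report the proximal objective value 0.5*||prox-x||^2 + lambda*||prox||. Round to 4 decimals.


Step 1: Compute ||x||.
||x|| = 6.6706
Step 2: Compute scaling factor.
scale = max(0, 1 - 3.69/6.6706) = 0.4468
Step 3: prox(x) = [-2.5394, 1.5605]
||prox(x)|| = 2.9806
Step 4: Proximal objective.
0.5*||prox-x||^2 = 6.8081
lambda*||prox|| = 10.9984
Total = 17.8063


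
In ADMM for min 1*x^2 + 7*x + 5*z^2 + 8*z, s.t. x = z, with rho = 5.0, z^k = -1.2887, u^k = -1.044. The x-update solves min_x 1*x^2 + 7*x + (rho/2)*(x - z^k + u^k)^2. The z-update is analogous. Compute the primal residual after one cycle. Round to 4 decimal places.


ADMM iteration with rho = 5.0, z^k = -1.2887, u^k = -1.044
Step 1: x-update.
Minimize 1*x^2 + 7*x + (5.0/2)*(x + 1.2887 - 1.044)^2
FOC: (2*1 + 5.0)*x = -7 + 5.0*(-1.2887 + 1.044)
x^{k+1} = -1.1748
Step 2: z-update.
Minimize 5*z^2 + 8*z + (5.0/2)*(-1.1748 - z - 1.044)^2
FOC: (2*5 + 5.0)*z = -8 + 5.0*(-1.1748 - 1.044)
z^{k+1} = -1.2729
Step 3: u-update.
u^{k+1} = -1.044 - 1.1748 + 1.2729 = -0.9459
Step 4: Primal residual = |-1.1748 + 1.2729| = 0.0981


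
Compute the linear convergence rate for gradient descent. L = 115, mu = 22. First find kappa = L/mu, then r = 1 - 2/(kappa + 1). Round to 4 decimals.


Step 1: Compute the condition number.
kappa = L/mu = 115/22 = 5.2273
Step 2: Compute the convergence rate.
r = 1 - 2/(kappa + 1) = 1 - 2*mu/(L + mu) = (L - mu)/(L + mu) = 93/137 = 0.6788


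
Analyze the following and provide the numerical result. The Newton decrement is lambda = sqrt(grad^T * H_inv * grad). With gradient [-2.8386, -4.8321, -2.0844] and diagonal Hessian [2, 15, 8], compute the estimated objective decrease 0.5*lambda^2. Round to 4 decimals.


Step 1: H is diagonal, so H^(-1) * g = [-1.4193, -0.3221, -0.2606].
Step 2: g^T H^(-1) g = sum_i g_i^2 / H_ii
  = (-2.8386)^2/2 + (-4.8321)^2/15 + (-2.0844)^2/8
  = 4.0288 + 1.5566 + 0.5431 = 6.1285
Step 3: Objective decrease = 0.5 * g^T H^(-1) g = 3.0643


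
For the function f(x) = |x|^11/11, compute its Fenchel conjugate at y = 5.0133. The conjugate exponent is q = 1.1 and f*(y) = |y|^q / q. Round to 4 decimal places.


The conjugate exponent q satisfies 1/p + 1/q = 1.
p = 11, so q = 11/(11 - 1) = 1.1
|y|^q = 5.0133^1.1 = 5.8903
f*(5.0133) = 5.8903 / 1.1 = 5.3548


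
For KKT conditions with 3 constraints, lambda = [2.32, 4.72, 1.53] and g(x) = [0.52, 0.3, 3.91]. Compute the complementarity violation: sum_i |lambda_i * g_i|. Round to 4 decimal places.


KKT complementary slackness check:
lambda_1 * g_1 = 2.32 * 0.52 = 1.2064
lambda_2 * g_2 = 4.72 * 0.3 = 1.416
lambda_3 * g_3 = 1.53 * 3.91 = 5.9823
Total violation = 1.2064 + 1.416 + 5.9823 = 8.6047


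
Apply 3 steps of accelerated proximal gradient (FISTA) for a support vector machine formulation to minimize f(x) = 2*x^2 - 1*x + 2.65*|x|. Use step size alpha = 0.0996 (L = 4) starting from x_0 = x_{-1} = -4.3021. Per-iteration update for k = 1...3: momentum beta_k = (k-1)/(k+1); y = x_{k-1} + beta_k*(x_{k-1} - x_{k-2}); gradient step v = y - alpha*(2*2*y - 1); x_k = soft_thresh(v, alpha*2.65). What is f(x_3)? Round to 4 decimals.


FISTA on f(x) = 2*x^2 - 1*x + 2.65*|x|
L = 4, alpha = 0.0996
Iteration 1: beta = 0.0, y = -4.3021 + 0.0*(-4.3021 + 4.3021) = -4.3021
  grad(y) = -18.2084, v = y - alpha*grad = -2.4885
  prox(v) = soft_thresh(-2.4885, 0.2639) = -2.2246
Iteration 2: beta = 0.3333, y = -2.2246 + 0.3333*(-2.2246 + 4.3021) = -1.5321
  grad(y) = -7.1284, v = y - alpha*grad = -0.8221
  prox(v) = soft_thresh(-0.8221, 0.2639) = -0.5582
Iteration 3: beta = 0.5, y = -0.5582 + 0.5*(-0.5582 + 2.2246) = 0.275
  grad(y) = 0.1002, v = y - alpha*grad = 0.2651
  prox(v) = soft_thresh(0.2651, 0.2639) = 0.0011
f(x_3) = 2*0.0011^2 - 1*0.0011 + 2.65*|0.0011| = 0.0019


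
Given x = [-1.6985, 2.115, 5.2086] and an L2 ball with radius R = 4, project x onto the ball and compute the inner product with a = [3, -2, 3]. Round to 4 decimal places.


Step 1: Compute ||x|| (intermediates to 6 decimals).
||x|| = sqrt((-1.6985)^2 + 2.115^2 + 5.2086^2) = 5.872618
Step 2: Project.
Since ||x|| > R, scale = R/||x|| = 4/5.872618 = 0.681127, proj(x) = scale * x
proj(x) = [-1.156894, 1.440584, 3.547718]
Step 3: Dot product.
a^T * proj(x) = 3*(-1.156894) - 2*1.440584 + 3*3.547718 = 4.2913


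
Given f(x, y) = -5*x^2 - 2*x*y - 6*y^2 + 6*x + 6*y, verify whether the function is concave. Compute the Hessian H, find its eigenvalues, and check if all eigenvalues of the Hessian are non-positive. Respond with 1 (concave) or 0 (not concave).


The Hessian of f(x,y) = -5*x^2 - 2*x*y - 6*y^2 + 6*x + 6*y is:
H = [[-10, -2], [-2, -12]]
Trace = -10 - 12 = -22
Determinant = -10*-12 - (-2)^2 = 116
Discriminant = (-22)^2 - 4*116 = 20.0
Eigenvalues: lambda_1 = -13.2361, lambda_2 = -8.7639
The function is concave.

1


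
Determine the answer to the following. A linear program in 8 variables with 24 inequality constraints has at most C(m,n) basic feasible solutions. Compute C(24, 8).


Each vertex corresponds to some choice of n active constraints out of m, so the number of vertices is at most C(m, n) = m! / (n!(m-n)!).
m = 24, n = 8
Numerator: 24 * 23 * 22 * 21 * 20 * 19 * 18 * 17
Denominator: 8! = 40320
C(24, 8) = 735471


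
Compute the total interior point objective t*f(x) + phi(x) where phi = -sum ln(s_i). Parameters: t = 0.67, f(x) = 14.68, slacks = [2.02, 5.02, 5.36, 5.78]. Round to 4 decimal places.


Step 1: Compute log-barrier.
ln values: [0.7031, 1.6134, 1.679, 1.7544]
phi = -(0.7031 + 1.6134 + 1.679 + 1.7544) = -5.7499
Step 2: Compute augmented objective.
t*f(x) = 0.67*14.68 = 9.8356
Total = 9.8356 - 5.7499 = 4.0857


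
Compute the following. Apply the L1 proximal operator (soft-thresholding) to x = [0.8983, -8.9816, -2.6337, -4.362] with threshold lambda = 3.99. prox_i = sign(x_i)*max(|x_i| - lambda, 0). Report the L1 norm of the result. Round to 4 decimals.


Soft-thresholding with lambda = 3.99:
prox(0.8983) = sign(0.8983)*max(|0.8983| - 3.99, 0) = 0.0
prox(-8.9816) = sign(-8.9816)*max(|-8.9816| - 3.99, 0) = -4.9916
prox(-2.6337) = sign(-2.6337)*max(|-2.6337| - 3.99, 0) = 0.0
prox(-4.362) = sign(-4.362)*max(|-4.362| - 3.99, 0) = -0.372
prox(x) = [0.0, -4.9916, 0.0, -0.372]
||prox(x)||_1 = 0.0 + 4.9916 + 0.0 + 0.372 = 5.3636


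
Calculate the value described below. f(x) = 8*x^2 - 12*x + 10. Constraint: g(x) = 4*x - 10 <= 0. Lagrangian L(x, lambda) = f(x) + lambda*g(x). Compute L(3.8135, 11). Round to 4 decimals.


Step 1: Evaluate f(x).
f(3.8135) = 8*3.8135^2 - 12*3.8135 + 10 = 80.5803
Step 2: Evaluate g(x).
g(3.8135) = 4*3.8135 - 10 = 5.254
Step 3: Compute Lagrangian.
L = 80.5803 + 11*5.254 = 138.3743


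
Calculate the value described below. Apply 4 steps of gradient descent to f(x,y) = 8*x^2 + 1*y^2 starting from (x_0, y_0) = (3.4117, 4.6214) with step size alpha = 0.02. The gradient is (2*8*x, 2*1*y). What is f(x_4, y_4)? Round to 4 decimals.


Gradient descent on f(x,y) = 8*x^2 + 1*y^2.
Starting point: (3.4117, 4.6214), alpha = 0.02
Step 1: grad_x = 2*8*3.4117 = 54.5872, grad_y = 2*1*4.6214 = 9.2428
  x_1 = 3.4117 - 0.02*54.5872 = 2.32
  y_1 = 4.6214 - 0.02*9.2428 = 4.4365
Step 2: grad_x = 2*8*2.32 = 37.1193, grad_y = 2*1*4.4365 = 8.8731
  x_2 = 2.32 - 0.02*37.1193 = 1.5776
  y_2 = 4.4365 - 0.02*8.8731 = 4.2591
Step 3: grad_x = 2*8*1.5776 = 25.2411, grad_y = 2*1*4.2591 = 8.5182
  x_3 = 1.5776 - 0.02*25.2411 = 1.0727
  y_3 = 4.2591 - 0.02*8.5182 = 4.0887
Step 4: grad_x = 2*8*1.0727 = 17.164, grad_y = 2*1*4.0887 = 8.1774
  x_4 = 1.0727 - 0.02*17.164 = 0.7295
  y_4 = 4.0887 - 0.02*8.1774 = 3.9252
f(0.7295, 3.9252) = 8*0.7295^2 + 1*3.9252^2 = 19.664


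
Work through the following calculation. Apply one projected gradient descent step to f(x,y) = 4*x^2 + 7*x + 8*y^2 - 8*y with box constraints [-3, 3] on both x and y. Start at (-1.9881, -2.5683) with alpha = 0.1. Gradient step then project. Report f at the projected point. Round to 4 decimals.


Step 1: Compute gradient at (-1.9881, -2.5683).
grad_x = 2*4*-1.9881 + 7 = -8.9048
grad_y = 2*8*-2.5683 - 8 = -49.0928
Step 2: Gradient step.
x_raw = -1.9881 - 0.1*-8.9048 = -1.0976
y_raw = -2.5683 - 0.1*-49.0928 = 2.341
Step 3: Project onto [-3, 3].
x_proj = clip(-1.0976) = -1.0976
y_proj = clip(2.341) = 2.341
Step 4: Evaluate f.
f(-1.0976, 2.341) = 22.2494


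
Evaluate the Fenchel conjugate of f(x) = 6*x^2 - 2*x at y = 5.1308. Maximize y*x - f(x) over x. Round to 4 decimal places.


f*(y) = sup_x {y*x - a*x^2 - b*x} = sup_x {(y-b)*x - a*x^2}
FOC: (y - b) - 2a*x = 0 => x* = (y - b)/(2a)
x* = (5.1308 + 2)/(2*6) = 0.5942
f*(5.1308) = (y-b)^2/(4a) = (5.1308 + 2)^2/(4*6)
= 50.8483/24 = 2.1187


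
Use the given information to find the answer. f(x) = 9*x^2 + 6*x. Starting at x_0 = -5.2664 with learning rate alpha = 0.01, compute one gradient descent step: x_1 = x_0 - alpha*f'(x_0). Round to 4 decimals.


We compute the gradient at x_0 and apply the update.
f'(x) = 18*x + 6
f'(-5.2664) = 18*-5.2664 + 6 = -88.7952
x_1 = -5.2664 - 0.01*-88.7952 = -4.3784


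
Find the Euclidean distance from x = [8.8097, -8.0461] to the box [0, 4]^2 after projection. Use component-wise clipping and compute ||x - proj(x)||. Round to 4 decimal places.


Project each component onto [0, 4].
clip(8.8097) = 4.0, clip(-8.0461) = 0.0
Projection = [4.0, 0.0]
Squared diffs: [23.1332, 64.7397]
Distance = sqrt(87.8729) = 9.3741


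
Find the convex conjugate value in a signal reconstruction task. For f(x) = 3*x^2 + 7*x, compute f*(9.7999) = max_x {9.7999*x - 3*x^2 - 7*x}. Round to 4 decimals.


f*(y) = sup_x {y*x - a*x^2 - b*x} = sup_x {(y-b)*x - a*x^2}
FOC: (y - b) - 2a*x = 0 => x* = (y - b)/(2a)
x* = (9.7999 - 7)/(2*3) = 0.4667
f*(9.7999) = (y-b)^2/(4a) = (9.7999 - 7)^2/(4*3)
= 7.8394/12 = 0.6533


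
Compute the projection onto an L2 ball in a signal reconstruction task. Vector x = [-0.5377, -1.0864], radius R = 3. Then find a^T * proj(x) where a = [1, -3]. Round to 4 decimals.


Step 1: Compute ||x|| (intermediates to 6 decimals).
||x|| = sqrt((-0.5377)^2 + (-1.0864)^2) = 1.212182
Step 2: Project.
Since ||x|| <= R, proj = x (no scaling needed).
proj(x) = [-0.5377, -1.0864]
Step 3: Dot product.
a^T * proj(x) = 1*(-0.5377) - 3*(-1.0864) = 2.7215


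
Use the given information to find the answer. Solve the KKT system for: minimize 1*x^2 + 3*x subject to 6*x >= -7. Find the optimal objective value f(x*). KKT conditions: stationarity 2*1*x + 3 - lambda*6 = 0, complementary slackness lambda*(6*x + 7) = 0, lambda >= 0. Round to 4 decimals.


Step 1: Try lambda = 0 (constraint inactive).
x_unc = -3/(2*1) = -1.5
Check: 6*-1.5 = -9.0 < -7 -- violated!
Step 2: Constraint must be active: 6*x = -7
x* = -7/6 = -1.1667 (rounded; the exact value -7/6 is used below)
lambda = (2*1*(-7/6) + 3)/6 = 0.1111
Step 3: Compute optimal value.
f(x*) = 1*(-7/6)^2 + 3*(-7/6) = -2.1389


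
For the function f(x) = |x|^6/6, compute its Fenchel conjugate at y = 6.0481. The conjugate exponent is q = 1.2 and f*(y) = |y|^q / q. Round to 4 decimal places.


The conjugate exponent q satisfies 1/p + 1/q = 1.
p = 6, so q = 6/(6 - 1) = 1.2
|y|^q = 6.0481^1.2 = 8.6685
f*(6.0481) = 8.6685 / 1.2 = 7.2237


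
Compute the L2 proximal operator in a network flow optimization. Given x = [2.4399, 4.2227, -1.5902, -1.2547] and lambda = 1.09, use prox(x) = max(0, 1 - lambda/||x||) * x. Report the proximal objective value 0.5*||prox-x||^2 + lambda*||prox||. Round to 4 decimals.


Step 1: Compute ||x||.
||x|| = 5.2808
Step 2: Compute scaling factor.
scale = max(0, 1 - 1.09/5.2808) = 0.7936
Step 3: prox(x) = [1.9363, 3.3511, -1.262, -0.9957]
||prox(x)|| = 4.1908
Step 4: Proximal objective.
0.5*||prox-x||^2 = 0.5941
lambda*||prox|| = 4.568
Total = 5.1621


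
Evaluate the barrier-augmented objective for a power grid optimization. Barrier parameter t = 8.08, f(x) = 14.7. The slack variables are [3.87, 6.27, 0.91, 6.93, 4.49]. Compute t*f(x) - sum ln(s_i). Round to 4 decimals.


Step 1: Compute log-barrier.
ln values: [1.3533, 1.8358, -0.0943, 1.9359, 1.5019]
phi = -(1.3533 + 1.8358 - 0.0943 + 1.9359 + 1.5019) = -6.5324
Step 2: Compute augmented objective.
t*f(x) = 8.08*14.7 = 118.776
Total = 118.776 - 6.5324 = 112.2436


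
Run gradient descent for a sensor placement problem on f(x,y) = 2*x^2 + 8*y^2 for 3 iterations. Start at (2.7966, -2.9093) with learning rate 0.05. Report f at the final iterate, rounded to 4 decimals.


Gradient descent on f(x,y) = 2*x^2 + 8*y^2.
Starting point: (2.7966, -2.9093), alpha = 0.05
Step 1: grad_x = 2*2*2.7966 = 11.1864, grad_y = 2*8*-2.9093 = -46.5488
  x_1 = 2.7966 - 0.05*11.1864 = 2.2373
  y_1 = -2.9093 - 0.05*-46.5488 = -0.5819
Step 2: grad_x = 2*2*2.2373 = 8.9491, grad_y = 2*8*-0.5819 = -9.3098
  x_2 = 2.2373 - 0.05*8.9491 = 1.7898
  y_2 = -0.5819 - 0.05*-9.3098 = -0.1164
Step 3: grad_x = 2*2*1.7898 = 7.1593, grad_y = 2*8*-0.1164 = -1.862
  x_3 = 1.7898 - 0.05*7.1593 = 1.4319
  y_3 = -0.1164 - 0.05*-1.862 = -0.0233
f(1.4319, -0.0233) = 2*1.4319^2 + 8*(-0.0233)^2 = 4.1048


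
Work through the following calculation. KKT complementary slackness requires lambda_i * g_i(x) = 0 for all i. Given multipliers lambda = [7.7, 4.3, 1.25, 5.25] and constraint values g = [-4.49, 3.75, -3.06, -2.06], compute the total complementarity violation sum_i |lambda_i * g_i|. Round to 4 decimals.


KKT complementary slackness check:
lambda_1 * g_1 = 7.7 * -4.49 = -34.573
lambda_2 * g_2 = 4.3 * 3.75 = 16.125
lambda_3 * g_3 = 1.25 * -3.06 = -3.825
lambda_4 * g_4 = 5.25 * -2.06 = -10.815
Total violation = 34.573 + 16.125 + 3.825 + 10.815 = 65.338


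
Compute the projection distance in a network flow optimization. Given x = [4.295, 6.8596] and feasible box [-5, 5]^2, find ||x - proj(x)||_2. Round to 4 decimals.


Project each component onto [-5, 5].
clip(4.295) = 4.295, clip(6.8596) = 5.0
Projection = [4.295, 5.0]
Squared diffs: [0.0, 3.4581]
Distance = sqrt(3.4581) = 1.8596


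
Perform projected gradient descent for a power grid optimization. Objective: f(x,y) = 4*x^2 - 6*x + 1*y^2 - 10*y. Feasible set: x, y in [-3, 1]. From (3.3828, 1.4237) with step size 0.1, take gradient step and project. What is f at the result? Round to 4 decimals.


Step 1: Compute gradient at (3.3828, 1.4237).
grad_x = 2*4*3.3828 - 6 = 21.0624
grad_y = 2*1*1.4237 - 10 = -7.1526
Step 2: Gradient step.
x_raw = 3.3828 - 0.1*21.0624 = 1.2766
y_raw = 1.4237 - 0.1*-7.1526 = 2.139
Step 3: Project onto [-3, 1].
x_proj = clip(1.2766) = 1.0
y_proj = clip(2.139) = 1.0
Step 4: Evaluate f.
f(1.0, 1.0) = -11.0


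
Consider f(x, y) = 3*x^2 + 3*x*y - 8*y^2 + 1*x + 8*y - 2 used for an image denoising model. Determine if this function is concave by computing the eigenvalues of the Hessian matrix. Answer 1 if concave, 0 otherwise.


The Hessian of f(x,y) = 3*x^2 + 3*x*y - 8*y^2 + 1*x + 8*y - 2 is:
H = [[6, 3], [3, -16]]
Trace = 6 - 16 = -10
Determinant = 6*-16 - (3)^2 = -105
Discriminant = (-10)^2 - 4*-105 = 520.0
Eigenvalues: lambda_1 = -16.4018, lambda_2 = 6.4018
The function is not concave.

0


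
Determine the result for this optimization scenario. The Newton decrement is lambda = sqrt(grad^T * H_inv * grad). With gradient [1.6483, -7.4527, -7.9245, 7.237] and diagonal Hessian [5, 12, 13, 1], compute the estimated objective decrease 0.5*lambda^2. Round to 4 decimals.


Step 1: H is diagonal, so H^(-1) * g = [0.3297, -0.6211, -0.6096, 7.237].
Step 2: g^T H^(-1) g = sum_i g_i^2 / H_ii
  = (1.6483)^2/5 + (-7.4527)^2/12 + (-7.9245)^2/13 + (7.237)^2/1
  = 0.5434 + 4.6286 + 4.8306 + 52.3742 = 62.3767
Step 3: Objective decrease = 0.5 * g^T H^(-1) g = 31.1884


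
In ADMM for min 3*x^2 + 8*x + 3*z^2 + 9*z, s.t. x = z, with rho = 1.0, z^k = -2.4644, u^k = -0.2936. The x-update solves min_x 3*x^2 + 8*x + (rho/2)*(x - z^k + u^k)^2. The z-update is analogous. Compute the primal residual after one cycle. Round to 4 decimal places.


ADMM iteration with rho = 1.0, z^k = -2.4644, u^k = -0.2936
Step 1: x-update.
Minimize 3*x^2 + 8*x + (1.0/2)*(x + 2.4644 - 0.2936)^2
FOC: (2*3 + 1.0)*x = -8 + 1.0*(-2.4644 + 0.2936)
x^{k+1} = -1.453
Step 2: z-update.
Minimize 3*z^2 + 9*z + (1.0/2)*(-1.453 - z - 0.2936)^2
FOC: (2*3 + 1.0)*z = -9 + 1.0*(-1.453 - 0.2936)
z^{k+1} = -1.5352
Step 3: u-update.
u^{k+1} = -0.2936 - 1.453 + 1.5352 = -0.2113
Step 4: Primal residual = |-1.453 + 1.5352| = 0.0823


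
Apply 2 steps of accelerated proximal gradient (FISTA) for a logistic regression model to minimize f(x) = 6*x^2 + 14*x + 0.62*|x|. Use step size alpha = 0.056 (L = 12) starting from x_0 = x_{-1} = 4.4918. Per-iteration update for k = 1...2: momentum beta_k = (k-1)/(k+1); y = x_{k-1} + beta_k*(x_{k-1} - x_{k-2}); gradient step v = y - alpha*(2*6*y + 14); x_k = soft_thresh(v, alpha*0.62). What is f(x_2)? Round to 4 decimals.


FISTA on f(x) = 6*x^2 + 14*x + 0.62*|x|
L = 12, alpha = 0.056
Iteration 1: beta = 0.0, y = 4.4918 + 0.0*(4.4918 - 4.4918) = 4.4918
  grad(y) = 67.9016, v = y - alpha*grad = 0.6893
  prox(v) = soft_thresh(0.6893, 0.0347) = 0.6546
Iteration 2: beta = 0.3333, y = 0.6546 + 0.3333*(0.6546 - 4.4918) = -0.6245
  grad(y) = 6.5062, v = y - alpha*grad = -0.9888
  prox(v) = soft_thresh(-0.9888, 0.0347) = -0.9541
f(x_2) = 6*(-0.9541)^2 + 14*(-0.9541) + 0.62*|-0.9541| = -7.304


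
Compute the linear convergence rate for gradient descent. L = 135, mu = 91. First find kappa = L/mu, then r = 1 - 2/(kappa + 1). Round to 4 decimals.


Step 1: Compute the condition number.
kappa = L/mu = 135/91 = 1.4835
Step 2: Compute the convergence rate.
r = 1 - 2/(kappa + 1) = 1 - 2*mu/(L + mu) = (L - mu)/(L + mu) = 44/226 = 0.1947


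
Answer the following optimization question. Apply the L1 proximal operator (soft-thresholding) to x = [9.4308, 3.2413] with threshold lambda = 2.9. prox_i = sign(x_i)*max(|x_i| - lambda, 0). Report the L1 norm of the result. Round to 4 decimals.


Soft-thresholding with lambda = 2.9:
prox(9.4308) = sign(9.4308)*max(|9.4308| - 2.9, 0) = 6.5308
prox(3.2413) = sign(3.2413)*max(|3.2413| - 2.9, 0) = 0.3413
prox(x) = [6.5308, 0.3413]
||prox(x)||_1 = 6.5308 + 0.3413 = 6.8721


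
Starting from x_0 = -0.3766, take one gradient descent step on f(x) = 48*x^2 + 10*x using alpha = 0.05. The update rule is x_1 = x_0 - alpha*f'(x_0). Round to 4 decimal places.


We compute the gradient at x_0 and apply the update.
f'(x) = 96*x + 10
f'(-0.3766) = 96*-0.3766 + 10 = -26.1536
x_1 = -0.3766 - 0.05*-26.1536 = 0.9311


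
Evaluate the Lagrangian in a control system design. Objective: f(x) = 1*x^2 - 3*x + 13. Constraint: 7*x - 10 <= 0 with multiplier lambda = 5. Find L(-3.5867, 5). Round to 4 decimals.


Step 1: Evaluate f(x).
f(-3.5867) = 1*(-3.5867)^2 - 3*(-3.5867) + 13 = 36.6245
Step 2: Evaluate g(x).
g(-3.5867) = 7*-3.5867 - 10 = -35.1069
Step 3: Compute Lagrangian.
L = 36.6245 + 5*-35.1069 = -138.91


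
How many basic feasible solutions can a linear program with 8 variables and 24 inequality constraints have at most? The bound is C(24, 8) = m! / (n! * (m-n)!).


Each vertex corresponds to some choice of n active constraints out of m, so the number of vertices is at most C(m, n) = m! / (n!(m-n)!).
m = 24, n = 8
Numerator: 24 * 23 * 22 * 21 * 20 * 19 * 18 * 17
Denominator: 8! = 40320
C(24, 8) = 735471


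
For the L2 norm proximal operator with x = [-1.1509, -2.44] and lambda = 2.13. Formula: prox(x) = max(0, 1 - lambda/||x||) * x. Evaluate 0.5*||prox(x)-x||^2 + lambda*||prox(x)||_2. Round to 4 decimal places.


Step 1: Compute ||x||.
||x|| = 2.6978
Step 2: Compute scaling factor.
scale = max(0, 1 - 2.13/2.6978) = 0.2105
Step 3: prox(x) = [-0.2422, -0.5135]
||prox(x)|| = 0.5678
Step 4: Proximal objective.
0.5*||prox-x||^2 = 2.2685
lambda*||prox|| = 1.2094
Total = 3.4779


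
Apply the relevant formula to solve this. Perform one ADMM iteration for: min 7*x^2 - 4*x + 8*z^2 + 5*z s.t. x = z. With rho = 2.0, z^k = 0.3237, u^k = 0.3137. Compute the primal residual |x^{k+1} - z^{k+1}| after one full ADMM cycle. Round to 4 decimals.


ADMM iteration with rho = 2.0, z^k = 0.3237, u^k = 0.3137
Step 1: x-update.
Minimize 7*x^2 - 4*x + (2.0/2)*(x - 0.3237 + 0.3137)^2
FOC: (2*7 + 2.0)*x = 4 + 2.0*(0.3237 - 0.3137)
x^{k+1} = 0.2513
Step 2: z-update.
Minimize 8*z^2 + 5*z + (2.0/2)*(0.2513 - z + 0.3137)^2
FOC: (2*8 + 2.0)*z = -5 + 2.0*(0.2513 + 0.3137)
z^{k+1} = -0.215
Step 3: u-update.
u^{k+1} = 0.3137 + 0.2513 + 0.215 = 0.78
Step 4: Primal residual = |0.2513 + 0.215| = 0.4663


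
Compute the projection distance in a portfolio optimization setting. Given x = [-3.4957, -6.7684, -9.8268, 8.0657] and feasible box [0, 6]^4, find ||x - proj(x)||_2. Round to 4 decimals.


Project each component onto [0, 6].
clip(-3.4957) = 0.0, clip(-6.7684) = 0.0, clip(-9.8268) = 0.0, clip(8.0657) = 6.0
Projection = [0.0, 0.0, 0.0, 6.0]
Squared diffs: [12.2199, 45.8112, 96.566, 4.2671]
Distance = sqrt(158.8642) = 12.6041


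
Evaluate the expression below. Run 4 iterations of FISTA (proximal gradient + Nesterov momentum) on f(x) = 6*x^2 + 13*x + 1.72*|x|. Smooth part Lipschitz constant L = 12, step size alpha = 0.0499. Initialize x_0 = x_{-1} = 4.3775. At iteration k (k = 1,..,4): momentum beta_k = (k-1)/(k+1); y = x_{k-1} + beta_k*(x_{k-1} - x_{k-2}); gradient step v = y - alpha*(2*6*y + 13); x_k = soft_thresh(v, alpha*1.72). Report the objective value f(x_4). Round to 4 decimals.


FISTA on f(x) = 6*x^2 + 13*x + 1.72*|x|
L = 12, alpha = 0.0499
Iteration 1: beta = 0.0, y = 4.3775 + 0.0*(4.3775 - 4.3775) = 4.3775
  grad(y) = 65.53, v = y - alpha*grad = 1.1076
  prox(v) = soft_thresh(1.1076, 0.0858) = 1.0217
Iteration 2: beta = 0.3333, y = 1.0217 + 0.3333*(1.0217 - 4.3775) = -0.0969
  grad(y) = 11.8376, v = y - alpha*grad = -0.6876
  prox(v) = soft_thresh(-0.6876, 0.0858) = -0.6017
Iteration 3: beta = 0.5, y = -0.6017 + 0.5*(-0.6017 - 1.0217) = -1.4135
  grad(y) = -3.9616, v = y - alpha*grad = -1.2158
  prox(v) = soft_thresh(-1.2158, 0.0858) = -1.13
Iteration 4: beta = 0.6, y = -1.13 + 0.6*(-1.13 + 0.6017) = -1.4469
  grad(y) = -4.3626, v = y - alpha*grad = -1.2292
  prox(v) = soft_thresh(-1.2292, 0.0858) = -1.1434
f(x_4) = 6*(-1.1434)^2 + 13*(-1.1434) + 1.72*|-1.1434| = -5.0535


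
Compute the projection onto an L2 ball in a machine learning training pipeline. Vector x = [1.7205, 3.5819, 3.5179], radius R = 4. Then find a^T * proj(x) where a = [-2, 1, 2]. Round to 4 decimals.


Step 1: Compute ||x|| (intermediates to 6 decimals).
||x|| = sqrt(1.7205^2 + 3.5819^2 + 3.5179^2) = 5.307141
Step 2: Project.
Since ||x|| > R, scale = R/||x|| = 4/5.307141 = 0.753701, proj(x) = scale * x
proj(x) = [1.296743, 2.699682, 2.651445]
Step 3: Dot product.
a^T * proj(x) = -2*1.296743 + 1*2.699682 + 2*2.651445 = 5.4091


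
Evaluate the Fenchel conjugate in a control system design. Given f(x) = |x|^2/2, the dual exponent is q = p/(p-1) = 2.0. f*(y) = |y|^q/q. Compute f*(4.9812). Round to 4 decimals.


The conjugate exponent q satisfies 1/p + 1/q = 1.
p = 2, so q = 2/(2 - 1) = 2.0
|y|^q = 4.9812^2.0 = 24.8124
f*(4.9812) = 24.8124 / 2.0 = 12.4062


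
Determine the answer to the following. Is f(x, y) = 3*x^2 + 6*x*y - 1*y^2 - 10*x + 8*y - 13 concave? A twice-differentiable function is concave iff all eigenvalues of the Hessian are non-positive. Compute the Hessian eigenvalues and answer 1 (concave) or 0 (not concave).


The Hessian of f(x,y) = 3*x^2 + 6*x*y - 1*y^2 - 10*x + 8*y - 13 is:
H = [[6, 6], [6, -2]]
Trace = 6 - 2 = 4
Determinant = 6*-2 - (6)^2 = -48
Discriminant = (4)^2 - 4*-48 = 208.0
Eigenvalues: lambda_1 = -5.2111, lambda_2 = 9.2111
The function is not concave.

0


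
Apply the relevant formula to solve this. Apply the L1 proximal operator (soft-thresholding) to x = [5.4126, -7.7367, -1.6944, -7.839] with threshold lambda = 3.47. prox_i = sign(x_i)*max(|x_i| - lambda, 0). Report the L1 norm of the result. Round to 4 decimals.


Soft-thresholding with lambda = 3.47:
prox(5.4126) = sign(5.4126)*max(|5.4126| - 3.47, 0) = 1.9426
prox(-7.7367) = sign(-7.7367)*max(|-7.7367| - 3.47, 0) = -4.2667
prox(-1.6944) = sign(-1.6944)*max(|-1.6944| - 3.47, 0) = 0.0
prox(-7.839) = sign(-7.839)*max(|-7.839| - 3.47, 0) = -4.369
prox(x) = [1.9426, -4.2667, 0.0, -4.369]
||prox(x)||_1 = 1.9426 + 4.2667 + 0.0 + 4.369 = 10.5783


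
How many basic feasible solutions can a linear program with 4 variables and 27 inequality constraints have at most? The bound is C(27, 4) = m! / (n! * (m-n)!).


Each vertex corresponds to some choice of n active constraints out of m, so the number of vertices is at most C(m, n) = m! / (n!(m-n)!).
m = 27, n = 4
Numerator: 27 * 26 * 25 * 24
Denominator: 4! = 24
C(27, 4) = 17550
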